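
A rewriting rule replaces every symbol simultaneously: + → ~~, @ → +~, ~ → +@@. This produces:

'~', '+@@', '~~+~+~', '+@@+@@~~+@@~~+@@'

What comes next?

φ(+@@+@@~~+@@~~+@@) expands symbol-by-symbol to ~~ +~ +~ ~~ +~ +~ +@@ +@@ ~~ +~ +~ +@@ +@@ ~~ +~ +~; joining the 16 pieces gives the next term.

~~+~+~~~+~+~+@@+@@~~+~+~+@@+@@~~+~+~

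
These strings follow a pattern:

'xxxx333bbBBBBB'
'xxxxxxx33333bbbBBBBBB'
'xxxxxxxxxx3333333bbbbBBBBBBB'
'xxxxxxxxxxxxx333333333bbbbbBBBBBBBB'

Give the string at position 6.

Reading off run lengths: x runs 4, 7, 10, 13; 3 runs 3, 5, 7, 9; b runs 2, 3, 4, 5; B runs 5, 6, 7, 8 — each is linear in n, where the shown terms are n = 2, 3, 4, 5.
For term 6, n = 7, so the run lengths are 19, 13, 7, 10.

xxxxxxxxxxxxxxxxxxx3333333333333bbbbbbbBBBBBBBBBB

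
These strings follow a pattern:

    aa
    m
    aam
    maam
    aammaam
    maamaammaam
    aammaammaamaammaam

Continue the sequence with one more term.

Each term (from the third on) is the two preceding terms concatenated in order: term 3 = aa·m = aam.
So term 8 is maamaammaam·aammaammaamaammaam.

maamaammaamaammaammaamaammaam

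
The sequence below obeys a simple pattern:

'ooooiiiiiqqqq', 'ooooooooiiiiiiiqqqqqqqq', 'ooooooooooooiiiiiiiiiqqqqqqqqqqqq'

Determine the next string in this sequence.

Each string has the form o^{4n} i^{2n+3} q^{4n} (n = 1, 2, …).
At n = 4 the blocks have lengths 16, 11, 16.

ooooooooooooooooiiiiiiiiiiiqqqqqqqqqqqqqqqq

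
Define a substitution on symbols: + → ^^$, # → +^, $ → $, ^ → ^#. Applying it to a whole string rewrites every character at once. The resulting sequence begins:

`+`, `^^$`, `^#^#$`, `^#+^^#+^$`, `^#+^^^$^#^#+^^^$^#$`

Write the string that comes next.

φ(^#+^^^$^#^#+^^^$^#$) expands symbol-by-symbol to ^# +^ ^^$ ^# ^# ^# $ ^# +^ ^# +^ ^^$ ^# ^# ^# $ ^# +^ $; joining the 19 pieces gives the next term.

^#+^^^$^#^#^#$^#+^^#+^^^$^#^#^#$^#+^$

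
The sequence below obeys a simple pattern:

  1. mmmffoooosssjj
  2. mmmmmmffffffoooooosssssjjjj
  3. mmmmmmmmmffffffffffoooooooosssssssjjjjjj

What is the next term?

Each string has the form m^{3n} f^{4n-2} o^{2n+2} s^{2n+1} j^{2n} (n = 1, 2, …).
For the next term, n = 4, so the run lengths are 12, 14, 10, 9, 8.

mmmmmmmmmmmmffffffffffffffoooooooooosssssssssjjjjjjjj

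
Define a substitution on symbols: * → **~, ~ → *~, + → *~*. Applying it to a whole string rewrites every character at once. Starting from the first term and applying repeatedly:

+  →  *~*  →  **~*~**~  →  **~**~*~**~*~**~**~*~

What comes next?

**~**~*~**~**~*~**~*~**~**~*~**~*~**~**~*~**~**~*~**~*~

Applying the rule to each of the 21 symbols of **~**~*~**~*~**~**~*~ gives the pieces **~ **~ *~ **~ **~ *~ **~ *~ **~ **~ *~ **~ *~ **~ **~ *~ **~ **~ *~ **~ *~, which concatenate to the answer.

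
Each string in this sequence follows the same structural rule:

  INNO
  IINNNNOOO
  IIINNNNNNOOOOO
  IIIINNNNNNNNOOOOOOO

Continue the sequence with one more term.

Reading off run lengths: I runs 1, 2, 3, 4; N runs 2, 4, 6, 8; O runs 1, 3, 5, 7 — each is linear in n (n = 1, 2, …).
At n = 5 the blocks have lengths 5, 10, 9.

IIIIINNNNNNNNNNOOOOOOOOO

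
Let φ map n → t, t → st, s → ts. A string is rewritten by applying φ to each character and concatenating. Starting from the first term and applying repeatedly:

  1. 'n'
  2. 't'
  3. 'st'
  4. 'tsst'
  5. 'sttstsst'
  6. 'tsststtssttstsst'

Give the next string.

Rewriting the 16 symbols of tsststtssttstsst one by one yields st ts ts st ts st st ts ts st st ts st ts ts st; concatenated:

sttstssttsststtstsststtssttstsst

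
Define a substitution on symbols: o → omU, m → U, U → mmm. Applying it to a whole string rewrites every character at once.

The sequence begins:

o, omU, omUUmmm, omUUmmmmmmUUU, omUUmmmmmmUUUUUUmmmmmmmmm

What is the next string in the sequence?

Rewriting the 25 symbols of omUUmmmmmmUUUUUUmmmmmmmmm one by one yields omU U mmm mmm U U U U U U mmm mmm mmm mmm mmm mmm U U U U U U U U U; concatenated:

omUUmmmmmmUUUUUUmmmmmmmmmmmmmmmmmmUUUUUUUUU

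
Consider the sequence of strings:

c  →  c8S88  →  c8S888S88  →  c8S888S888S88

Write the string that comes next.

Every step adds 8S88 to the end: s(k+1) = s(k)·8S88.
One more step from c8S888S888S88 gives the answer.

c8S888S888S888S88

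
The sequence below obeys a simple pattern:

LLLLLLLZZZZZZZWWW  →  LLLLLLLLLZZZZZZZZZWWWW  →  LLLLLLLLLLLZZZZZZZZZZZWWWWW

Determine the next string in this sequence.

LLLLLLLLLLLLLZZZZZZZZZZZZZWWWWWW

Reading off run lengths: L runs 7, 9, 11; Z runs 7, 9, 11; W runs 3, 4, 5 — each is linear in n, where the shown terms are n = 3, 4, 5.
At n = 6 the blocks have lengths 13, 13, 6.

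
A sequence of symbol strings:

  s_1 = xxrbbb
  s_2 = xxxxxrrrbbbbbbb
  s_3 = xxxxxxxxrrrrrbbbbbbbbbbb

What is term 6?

xxxxxxxxxxxxxxxxxrrrrrrrrrrrbbbbbbbbbbbbbbbbbbbbbbb

Term n consists of 3n-1 x's, followed by 2n-1 r's, followed by 4n-1 b's (n = 1, 2, …).
At n = 6 the blocks have lengths 17, 11, 23.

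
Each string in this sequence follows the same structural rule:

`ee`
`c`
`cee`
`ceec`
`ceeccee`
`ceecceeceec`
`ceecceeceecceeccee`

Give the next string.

Each term (from the third on) is the previous term followed by the one before it: term 3 = c·ee = cee.
So term 8 is ceecceeceecceeccee·ceecceeceec.

ceecceeceecceecceeceecceeceec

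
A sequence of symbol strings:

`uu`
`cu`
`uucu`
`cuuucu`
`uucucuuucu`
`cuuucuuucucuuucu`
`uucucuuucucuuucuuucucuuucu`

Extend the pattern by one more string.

This is a Fibonacci-style word recurrence s(k) = s(k−2)·s(k−1): e.g. uu·cu = uucu.
So term 8 is cuuucuuucucuuucu·uucucuuucucuuucuuucucuuucu.

cuuucuuucucuuucuuucucuuucucuuucuuucucuuucu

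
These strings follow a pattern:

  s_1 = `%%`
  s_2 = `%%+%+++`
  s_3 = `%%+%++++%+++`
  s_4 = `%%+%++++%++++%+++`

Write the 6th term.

Every step adds +%+++ to the end: s(k+1) = s(k)·+%+++.
From %%+%++++%++++%+++, 2 further steps: %%+%++++%++++%+++ → %%+%++++%++++%++++%+++ → (answer).

%%+%++++%++++%++++%++++%+++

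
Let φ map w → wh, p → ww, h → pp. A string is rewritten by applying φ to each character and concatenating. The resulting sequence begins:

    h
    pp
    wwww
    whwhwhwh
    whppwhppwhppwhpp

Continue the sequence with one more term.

whppwwwwwhppwwwwwhppwwwwwhppwwww

φ(whppwhppwhppwhpp) expands symbol-by-symbol to wh pp ww ww wh pp ww ww wh pp ww ww wh pp ww ww; joining the 16 pieces gives the next term.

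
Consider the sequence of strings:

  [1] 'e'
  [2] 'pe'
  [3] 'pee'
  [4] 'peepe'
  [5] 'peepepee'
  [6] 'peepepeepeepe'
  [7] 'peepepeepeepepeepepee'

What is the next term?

Each term (from the third on) is the previous term followed by the one before it: term 3 = pe·e = pee.
Continuing: peepepeepeepepeepepee · peepepeepeepe gives term 8.

peepepeepeepepeepepeepeepepeepeepe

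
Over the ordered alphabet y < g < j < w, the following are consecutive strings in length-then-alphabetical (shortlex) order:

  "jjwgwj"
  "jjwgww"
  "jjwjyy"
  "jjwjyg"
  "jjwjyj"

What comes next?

Find the rightmost character of jjwjyj below w, bump it to the next letter, and reset everything to its right to y.

jjwjyw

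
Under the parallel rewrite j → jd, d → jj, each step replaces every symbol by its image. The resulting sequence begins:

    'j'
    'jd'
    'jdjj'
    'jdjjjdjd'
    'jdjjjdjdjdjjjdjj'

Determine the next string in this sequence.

φ(jdjjjdjdjdjjjdjj) expands symbol-by-symbol to jd jj jd jd jd jj jd jj jd jj jd jd jd jj jd jd; joining the 16 pieces gives the next term.

jdjjjdjdjdjjjdjjjdjjjdjdjdjjjdjd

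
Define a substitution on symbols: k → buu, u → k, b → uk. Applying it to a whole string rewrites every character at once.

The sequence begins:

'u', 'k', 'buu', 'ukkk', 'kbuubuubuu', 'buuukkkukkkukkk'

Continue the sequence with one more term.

Applying the rule to each of the 15 symbols of buuukkkukkkukkk gives the pieces uk k k k buu buu buu k buu buu buu k buu buu buu, which concatenate to the answer.

ukkkkbuubuubuukbuubuubuukbuubuubuu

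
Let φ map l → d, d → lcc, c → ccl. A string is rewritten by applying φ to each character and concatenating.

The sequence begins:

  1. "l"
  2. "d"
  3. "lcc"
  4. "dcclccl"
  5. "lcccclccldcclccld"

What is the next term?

Replace each of the 17 characters of lcccclccldcclccld in place — d ccl ccl ccl ccl d ccl ccl d lcc ccl ccl d ccl ccl d lcc — and concatenate.

dcclcclcclccldcclccldlcccclccldcclccldlcc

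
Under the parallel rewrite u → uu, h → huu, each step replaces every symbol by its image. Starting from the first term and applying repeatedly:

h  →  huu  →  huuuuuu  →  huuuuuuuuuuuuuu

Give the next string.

φ(huuuuuuuuuuuuuu) expands symbol-by-symbol to huu uu uu uu uu uu uu uu uu uu uu uu uu uu uu; joining the 15 pieces gives the next term.

huuuuuuuuuuuuuuuuuuuuuuuuuuuuuu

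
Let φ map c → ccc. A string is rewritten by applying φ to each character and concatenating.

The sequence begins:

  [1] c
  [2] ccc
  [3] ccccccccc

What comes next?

Apply φ to ccccccccc symbol by symbol: c→ccc, c→ccc, c→ccc, c→ccc, c→ccc, c→ccc, c→ccc, c→ccc, c→ccc; joined: ccc ccc ccc ccc ccc ccc ccc ccc ccc.

ccccccccccccccccccccccccccc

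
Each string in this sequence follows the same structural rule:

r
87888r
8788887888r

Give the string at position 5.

Each term is the previous one with 87888 prepended.
From 8788887888r, 2 further steps: 8788887888r → 878888788887888r → (answer).

87888878888788887888r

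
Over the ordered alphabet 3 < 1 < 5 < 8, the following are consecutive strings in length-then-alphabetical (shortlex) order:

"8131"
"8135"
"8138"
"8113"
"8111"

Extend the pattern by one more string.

8115

Treat 8111 as a base-4 numeral over the given alphabet and add one, carrying through any trailing 8's.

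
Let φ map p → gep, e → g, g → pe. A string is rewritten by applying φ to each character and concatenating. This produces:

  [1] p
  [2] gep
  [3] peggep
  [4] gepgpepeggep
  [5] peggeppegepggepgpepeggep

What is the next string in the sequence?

gepgpepeggepgepgpeggeppepeggeppegepggepgpepeggep

φ(peggeppegepggepgpepeggep) expands symbol-by-symbol to gep g pe pe g gep gep g pe g gep pe pe g gep pe gep g gep g pe pe g gep; joining the 24 pieces gives the next term.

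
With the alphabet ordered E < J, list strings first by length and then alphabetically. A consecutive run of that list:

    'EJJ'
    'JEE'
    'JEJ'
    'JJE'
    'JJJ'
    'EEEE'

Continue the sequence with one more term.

Treat EEEE as a base-2 numeral over the given alphabet and add one, carrying through any trailing J's.

EEEJ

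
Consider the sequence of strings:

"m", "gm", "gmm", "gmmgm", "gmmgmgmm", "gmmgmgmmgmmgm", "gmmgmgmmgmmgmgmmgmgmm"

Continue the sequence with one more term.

gmmgmgmmgmmgmgmmgmgmmgmmgmgmmgmmgm

Each term (from the third on) is the previous term followed by the one before it: term 3 = gm·m = gmm.
So term 8 is gmmgmgmmgmmgmgmmgmgmm·gmmgmgmmgmmgm.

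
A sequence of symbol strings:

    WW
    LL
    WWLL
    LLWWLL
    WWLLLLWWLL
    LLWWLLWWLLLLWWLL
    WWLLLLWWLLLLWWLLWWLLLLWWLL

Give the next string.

LLWWLLWWLLLLWWLLWWLLLLWWLLLLWWLLWWLLLLWWLL

From term 3 onward, concatenate the second-to-last term with the last: WW·LL = WWLL, LL·WWLL = LLWWLL, …
Continuing: LLWWLLWWLLLLWWLL · WWLLLLWWLLLLWWLLWWLLLLWWLL gives term 8.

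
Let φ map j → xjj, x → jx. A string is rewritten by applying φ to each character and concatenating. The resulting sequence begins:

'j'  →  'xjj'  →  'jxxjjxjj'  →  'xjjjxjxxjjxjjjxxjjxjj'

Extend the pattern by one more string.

jxxjjxjjxjjjxxjjjxjxxjjxjjjxxjjxjjxjjjxjxxjjxjjjxxjjxjj

φ(xjjjxjxxjjxjjjxxjjxjj) expands symbol-by-symbol to jx xjj xjj xjj jx xjj jx jx xjj xjj jx xjj xjj xjj jx jx xjj xjj jx xjj xjj; joining the 21 pieces gives the next term.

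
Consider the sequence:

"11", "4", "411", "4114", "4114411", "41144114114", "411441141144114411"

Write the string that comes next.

This is a Fibonacci-style word recurrence s(k) = s(k−1)·s(k−2): e.g. 4·11 = 411.
So term 8 is 411441141144114411·41144114114.

41144114114411441141144114114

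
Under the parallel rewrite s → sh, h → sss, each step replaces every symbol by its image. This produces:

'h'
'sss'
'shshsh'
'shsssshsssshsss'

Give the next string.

shsssshshshshsssshshshshsssshshsh

Replace each of the 15 characters of shsssshsssshsss in place — sh sss sh sh sh sh sss sh sh sh sh sss sh sh sh — and concatenate.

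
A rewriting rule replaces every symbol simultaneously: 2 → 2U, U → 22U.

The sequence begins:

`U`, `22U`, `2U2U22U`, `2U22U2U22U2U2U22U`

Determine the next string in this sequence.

2U22U2U2U22U2U22U2U2U22U2U22U2U22U2U2U22U

Applying the rule to each of the 17 symbols of 2U22U2U22U2U2U22U gives the pieces 2U 22U 2U 2U 22U 2U 22U 2U 2U 22U 2U 22U 2U 22U 2U 2U 22U, which concatenate to the answer.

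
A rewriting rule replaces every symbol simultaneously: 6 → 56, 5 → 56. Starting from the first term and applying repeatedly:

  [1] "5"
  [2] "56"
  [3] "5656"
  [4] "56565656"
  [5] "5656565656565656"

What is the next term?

56565656565656565656565656565656

Replace each of the 16 characters of 5656565656565656 in place — 56 56 56 56 56 56 56 56 56 56 56 56 56 56 56 56 — and concatenate.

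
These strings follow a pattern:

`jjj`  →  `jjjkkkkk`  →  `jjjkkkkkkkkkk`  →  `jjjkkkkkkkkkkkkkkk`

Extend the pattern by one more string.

The strings grow by a fixed suffix kkkkk each time.
One more step from jjjkkkkkkkkkkkkkkk gives the answer.

jjjkkkkkkkkkkkkkkkkkkkk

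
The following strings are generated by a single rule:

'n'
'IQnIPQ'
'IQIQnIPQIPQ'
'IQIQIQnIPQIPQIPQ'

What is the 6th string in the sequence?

s(k+1) = IQ·s(k)·IPQ, so each term gains IQ as a prefix and IPQ as a suffix.
From IQIQIQnIPQIPQIPQ, 2 further steps: IQIQIQnIPQIPQIPQ → IQIQIQIQnIPQIPQIPQIPQ → (answer).

IQIQIQIQIQnIPQIPQIPQIPQIPQ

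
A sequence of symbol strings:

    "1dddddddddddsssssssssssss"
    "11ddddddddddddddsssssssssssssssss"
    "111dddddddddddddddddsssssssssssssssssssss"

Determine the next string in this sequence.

Each string has the form 1^{n-2} d^{3n+2} s^{4n+1}, where the shown terms are n = 3, 4, 5.
Setting n = 6 gives 4, 20, 25 characters in each block.

1111ddddddddddddddddddddsssssssssssssssssssssssss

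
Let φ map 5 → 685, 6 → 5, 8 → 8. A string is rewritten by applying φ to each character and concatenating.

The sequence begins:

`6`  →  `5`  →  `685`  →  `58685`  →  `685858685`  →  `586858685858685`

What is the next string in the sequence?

Applying the rule to each of the 15 symbols of 586858685858685 gives the pieces 685 8 5 8 685 8 5 8 685 8 685 8 5 8 685, which concatenate to the answer.

6858586858586858685858685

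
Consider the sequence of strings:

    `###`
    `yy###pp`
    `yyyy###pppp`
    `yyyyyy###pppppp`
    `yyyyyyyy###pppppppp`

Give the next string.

yyyyyyyyyy###pppppppppp

Each term wraps the previous one in yy on the left and pp on the right.
So the next term is yy·yyyyyyyy###pppppppp·pp.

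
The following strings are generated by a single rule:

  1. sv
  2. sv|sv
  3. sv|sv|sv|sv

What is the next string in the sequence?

s(k+1) = s(k)·|·s(k) — each term doubles the last with '|' between the halves.
Doubling sv|sv|sv|sv with '|' between the halves:

sv|sv|sv|sv|sv|sv|sv|sv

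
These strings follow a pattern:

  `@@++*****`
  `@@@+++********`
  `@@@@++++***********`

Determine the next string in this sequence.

Reading off run lengths: @ runs 2, 3, 4; + runs 2, 3, 4; * runs 5, 8, 11 — each is linear in n (n = 1, 2, …).
Setting n = 4 gives 5, 5, 14 characters in each block.

@@@@@+++++**************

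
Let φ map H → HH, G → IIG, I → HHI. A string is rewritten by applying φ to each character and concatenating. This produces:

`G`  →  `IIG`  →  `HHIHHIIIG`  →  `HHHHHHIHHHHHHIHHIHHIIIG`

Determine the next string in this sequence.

HHHHHHHHHHHHHHIHHHHHHHHHHHHHHIHHHHHHIHHHHHHIHHIHHIIIG

φ(HHHHHHIHHHHHHIHHIHHIIIG) expands symbol-by-symbol to HH HH HH HH HH HH HHI HH HH HH HH HH HH HHI HH HH HHI HH HH HHI HHI HHI IIG; joining the 23 pieces gives the next term.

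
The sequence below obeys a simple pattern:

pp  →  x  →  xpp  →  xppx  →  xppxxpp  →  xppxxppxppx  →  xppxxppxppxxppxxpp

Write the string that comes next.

xppxxppxppxxppxxppxppxxppxppx

This is a Fibonacci-style word recurrence s(k) = s(k−1)·s(k−2): e.g. x·pp = xpp.
Continuing: xppxxppxppxxppxxpp · xppxxppxppx gives term 8.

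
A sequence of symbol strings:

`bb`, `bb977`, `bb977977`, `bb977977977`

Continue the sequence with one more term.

Each term is the previous one with 977 appended.
One more step from bb977977977 gives the answer.

bb977977977977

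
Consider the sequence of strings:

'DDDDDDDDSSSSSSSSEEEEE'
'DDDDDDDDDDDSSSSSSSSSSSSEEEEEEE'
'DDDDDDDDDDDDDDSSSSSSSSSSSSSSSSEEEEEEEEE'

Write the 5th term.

DDDDDDDDDDDDDDDDDDDDSSSSSSSSSSSSSSSSSSSSSSSSEEEEEEEEEEEEE

Term n consists of 3n+2 D's, followed by 4n S's, followed by 2n+1 E's, where the shown terms are n = 2, 3, 4.
For term 5, n = 6, so the run lengths are 20, 24, 13.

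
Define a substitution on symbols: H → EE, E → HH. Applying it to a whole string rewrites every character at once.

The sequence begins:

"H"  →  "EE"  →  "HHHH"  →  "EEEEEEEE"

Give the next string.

Apply φ to EEEEEEEE symbol by symbol: E→HH, E→HH, E→HH, E→HH, E→HH, E→HH, E→HH, E→HH; joined: HH HH HH HH HH HH HH HH.

HHHHHHHHHHHHHHHH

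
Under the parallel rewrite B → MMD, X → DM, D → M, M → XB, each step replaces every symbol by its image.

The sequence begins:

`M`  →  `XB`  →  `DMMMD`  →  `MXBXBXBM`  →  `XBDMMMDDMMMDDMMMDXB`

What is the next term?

DMMMDMXBXBXBMMXBXBXBMMXBXBXBMDMMMD

Applying the rule to each of the 19 symbols of XBDMMMDDMMMDDMMMDXB gives the pieces DM MMD M XB XB XB M M XB XB XB M M XB XB XB M DM MMD, which concatenate to the answer.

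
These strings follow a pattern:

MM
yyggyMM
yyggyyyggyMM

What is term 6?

The strings grow by a fixed prefix yyggy each time.
From yyggyyyggyMM, 3 further steps: yyggyyyggyMM → yyggyyyggyyyggyMM → yyggyyyggyyyggyyyggyMM → (answer).

yyggyyyggyyyggyyyggyyyggyMM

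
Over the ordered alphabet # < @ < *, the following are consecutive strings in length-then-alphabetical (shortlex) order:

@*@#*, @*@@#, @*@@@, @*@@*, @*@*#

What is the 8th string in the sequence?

@**##

Advancing 3 positions from @*@*# through @*@*# → @*@*@ → @*@** reaches term 8.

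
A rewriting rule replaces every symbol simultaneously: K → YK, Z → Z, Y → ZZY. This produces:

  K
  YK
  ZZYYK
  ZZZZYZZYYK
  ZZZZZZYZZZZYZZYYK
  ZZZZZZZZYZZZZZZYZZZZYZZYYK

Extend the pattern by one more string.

Replace each of the 26 characters of ZZZZZZZZYZZZZZZYZZZZYZZYYK in place — Z Z Z Z Z Z Z Z ZZY Z Z Z Z Z Z ZZY Z Z Z Z ZZY Z Z ZZY ZZY YK — and concatenate.

ZZZZZZZZZZYZZZZZZZZYZZZZZZYZZZZYZZYYK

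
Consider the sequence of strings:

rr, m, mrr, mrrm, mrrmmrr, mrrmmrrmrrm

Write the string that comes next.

This is a Fibonacci-style word recurrence s(k) = s(k−1)·s(k−2): e.g. m·rr = mrr.
Continuing: mrrmmrrmrrm · mrrmmrr gives term 7.

mrrmmrrmrrmmrrmmrr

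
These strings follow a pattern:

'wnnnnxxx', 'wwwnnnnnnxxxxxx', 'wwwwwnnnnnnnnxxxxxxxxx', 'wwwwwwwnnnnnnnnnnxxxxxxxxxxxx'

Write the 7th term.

The n-th term is 2n-1 w's then 2n+2 n's then 3n x's (n = 1, 2, …).
At n = 7 the blocks have lengths 13, 16, 21.

wwwwwwwwwwwwwnnnnnnnnnnnnnnnnxxxxxxxxxxxxxxxxxxxxx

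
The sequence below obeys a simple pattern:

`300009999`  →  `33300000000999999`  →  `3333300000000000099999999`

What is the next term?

333333300000000000000009999999999

Term n consists of 2n-1 3's, followed by 4n 0's, followed by 2n+2 9's (n = 1, 2, …).
For the next term, n = 4, so the run lengths are 7, 16, 10.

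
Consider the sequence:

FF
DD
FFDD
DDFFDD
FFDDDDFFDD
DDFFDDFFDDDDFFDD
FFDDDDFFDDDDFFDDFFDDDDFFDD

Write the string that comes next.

DDFFDDFFDDDDFFDDFFDDDDFFDDDDFFDDFFDDDDFFDD

From term 3 onward, concatenate the second-to-last term with the last: FF·DD = FFDD, DD·FFDD = DDFFDD, …
Continuing: DDFFDDFFDDDDFFDD · FFDDDDFFDDDDFFDDFFDDDDFFDD gives term 8.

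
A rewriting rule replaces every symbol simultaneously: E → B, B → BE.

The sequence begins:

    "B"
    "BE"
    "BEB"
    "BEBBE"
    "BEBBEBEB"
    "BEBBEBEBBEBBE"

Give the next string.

φ(BEBBEBEBBEBBE) expands symbol-by-symbol to BE B BE BE B BE B BE BE B BE BE B; joining the 13 pieces gives the next term.

BEBBEBEBBEBBEBEBBEBEB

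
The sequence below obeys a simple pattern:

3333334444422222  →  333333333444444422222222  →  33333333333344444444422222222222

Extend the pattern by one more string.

Each string has the form 3^{3n} 4^{2n+1} 2^{3n-1}, where the shown terms are n = 2, 3, 4.
Setting n = 5 gives 15, 11, 14 characters in each block.

3333333333333334444444444422222222222222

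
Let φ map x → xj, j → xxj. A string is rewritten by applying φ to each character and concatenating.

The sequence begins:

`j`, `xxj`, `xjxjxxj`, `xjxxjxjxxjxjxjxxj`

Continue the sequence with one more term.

Applying the rule to each of the 17 symbols of xjxxjxjxxjxjxjxxj gives the pieces xj xxj xj xj xxj xj xxj xj xj xxj xj xxj xj xxj xj xj xxj, which concatenate to the answer.

xjxxjxjxjxxjxjxxjxjxjxxjxjxxjxjxxjxjxjxxj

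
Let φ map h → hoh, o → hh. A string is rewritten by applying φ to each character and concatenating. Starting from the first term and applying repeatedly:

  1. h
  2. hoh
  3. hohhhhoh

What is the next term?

Expanding hohhhhoh: h→hoh, o→hh, h→hoh, h→hoh, h→hoh, h→hoh, o→hh, h→hoh. Concatenated: hoh hh hoh hoh hoh hoh hh hoh.

hohhhhohhohhohhohhhhoh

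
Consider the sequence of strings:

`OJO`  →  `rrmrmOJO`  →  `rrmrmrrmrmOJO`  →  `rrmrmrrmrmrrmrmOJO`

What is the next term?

Each term is the previous one with rrmrm prepended.
Applying this once more to rrmrmrrmrmrrmrmOJO:

rrmrmrrmrmrrmrmrrmrmOJO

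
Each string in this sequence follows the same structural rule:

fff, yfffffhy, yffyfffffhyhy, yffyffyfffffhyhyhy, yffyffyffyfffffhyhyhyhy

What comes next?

Each term wraps the previous one in yff on the left and hy on the right.
Applying this once more to yffyffyffyfffffhyhyhyhy:

yffyffyffyffyfffffhyhyhyhyhy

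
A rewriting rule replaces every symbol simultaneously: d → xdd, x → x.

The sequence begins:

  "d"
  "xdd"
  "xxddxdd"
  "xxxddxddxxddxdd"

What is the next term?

Applying the rule to each of the 15 symbols of xxxddxddxxddxdd gives the pieces x x x xdd xdd x xdd xdd x x xdd xdd x xdd xdd, which concatenate to the answer.

xxxxddxddxxddxddxxxddxddxxddxdd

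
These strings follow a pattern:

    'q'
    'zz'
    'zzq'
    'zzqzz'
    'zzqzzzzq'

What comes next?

This is a Fibonacci-style word recurrence s(k) = s(k−1)·s(k−2): e.g. zz·q = zzq.
Continuing: zzqzzzzq · zzqzz gives term 6.

zzqzzzzqzzqzz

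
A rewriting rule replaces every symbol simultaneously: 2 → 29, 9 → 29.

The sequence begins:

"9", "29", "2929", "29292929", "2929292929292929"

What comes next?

Replace each of the 16 characters of 2929292929292929 in place — 29 29 29 29 29 29 29 29 29 29 29 29 29 29 29 29 — and concatenate.

29292929292929292929292929292929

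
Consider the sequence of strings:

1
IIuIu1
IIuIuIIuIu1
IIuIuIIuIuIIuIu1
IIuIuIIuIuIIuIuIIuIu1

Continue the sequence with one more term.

IIuIuIIuIuIIuIuIIuIuIIuIu1

The strings grow by a fixed prefix IIuIu each time.
One more step from IIuIuIIuIuIIuIuIIuIu1 gives the answer.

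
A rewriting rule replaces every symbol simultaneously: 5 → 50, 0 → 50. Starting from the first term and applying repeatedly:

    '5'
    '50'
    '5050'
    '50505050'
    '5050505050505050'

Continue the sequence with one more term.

Replace each of the 16 characters of 5050505050505050 in place — 50 50 50 50 50 50 50 50 50 50 50 50 50 50 50 50 — and concatenate.

50505050505050505050505050505050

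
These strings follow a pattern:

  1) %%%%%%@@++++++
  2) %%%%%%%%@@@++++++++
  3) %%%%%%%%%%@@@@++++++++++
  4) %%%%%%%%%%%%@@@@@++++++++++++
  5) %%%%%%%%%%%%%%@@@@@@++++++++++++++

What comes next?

%%%%%%%%%%%%%%%%@@@@@@@++++++++++++++++

Each string has the form %^{2n} @^{n-1} +^{2n}, where the shown terms are n = 3, 4, 5, 6, 7.
At n = 8 the blocks have lengths 16, 7, 16.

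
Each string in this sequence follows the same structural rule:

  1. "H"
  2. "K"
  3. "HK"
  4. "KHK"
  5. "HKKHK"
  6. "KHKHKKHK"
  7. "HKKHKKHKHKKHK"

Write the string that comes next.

KHKHKKHKHKKHKKHKHKKHK

Each term (from the third on) is the two preceding terms concatenated in order: term 3 = H·K = HK.
So term 8 is KHKHKKHK·HKKHKKHKHKKHK.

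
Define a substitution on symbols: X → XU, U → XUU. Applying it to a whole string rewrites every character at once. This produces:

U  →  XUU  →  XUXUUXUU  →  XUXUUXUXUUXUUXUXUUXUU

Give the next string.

Replace each of the 21 characters of XUXUUXUXUUXUUXUXUUXUU in place — XU XUU XU XUU XUU XU XUU XU XUU XUU XU XUU XUU XU XUU XU XUU XUU XU XUU XUU — and concatenate.

XUXUUXUXUUXUUXUXUUXUXUUXUUXUXUUXUUXUXUUXUXUUXUUXUXUUXUU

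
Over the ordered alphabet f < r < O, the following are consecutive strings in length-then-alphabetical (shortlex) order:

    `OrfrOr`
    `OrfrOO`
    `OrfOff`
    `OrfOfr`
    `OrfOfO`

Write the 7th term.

Advancing 2 positions from OrfOfO through OrfOfO → OrfOrf reaches term 7.

OrfOrr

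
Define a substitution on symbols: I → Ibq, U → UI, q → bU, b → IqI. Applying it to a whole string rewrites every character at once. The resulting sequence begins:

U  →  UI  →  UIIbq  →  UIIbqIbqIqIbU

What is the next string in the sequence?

Rewriting the 13 symbols of UIIbqIbqIqIbU one by one yields UI Ibq Ibq IqI bU Ibq IqI bU Ibq bU Ibq IqI UI; concatenated:

UIIbqIbqIqIbUIbqIqIbUIbqbUIbqIqIUI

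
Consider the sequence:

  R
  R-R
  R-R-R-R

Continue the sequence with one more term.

Each string is two copies of the previous one joined by '-'.
One more doubling of R-R-R-R gives the answer.

R-R-R-R-R-R-R-R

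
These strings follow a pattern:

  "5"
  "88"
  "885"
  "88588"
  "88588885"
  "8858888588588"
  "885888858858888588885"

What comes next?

From term 3 onward, concatenate the last term with the second-to-last: 88·5 = 885, 885·88 = 88588, …
Continuing: 885888858858888588885 · 8858888588588 gives term 8.

8858888588588885888858858888588588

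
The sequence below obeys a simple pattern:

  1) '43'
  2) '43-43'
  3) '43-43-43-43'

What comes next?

Each string is two copies of the previous one joined by '-'.
Doubling 43-43-43-43 with '-' between the halves:

43-43-43-43-43-43-43-43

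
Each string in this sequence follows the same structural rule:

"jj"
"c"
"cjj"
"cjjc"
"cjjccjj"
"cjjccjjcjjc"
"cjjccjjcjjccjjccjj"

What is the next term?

cjjccjjcjjccjjccjjcjjccjjcjjc

Each term (from the third on) is the previous term followed by the one before it: term 3 = c·jj = cjj.
Continuing: cjjccjjcjjccjjccjj · cjjccjjcjjc gives term 8.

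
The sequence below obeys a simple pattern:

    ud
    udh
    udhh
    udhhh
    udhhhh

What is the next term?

Every step adds h to the end: s(k+1) = s(k)·h.
So the next term is udhhhh·h.

udhhhhh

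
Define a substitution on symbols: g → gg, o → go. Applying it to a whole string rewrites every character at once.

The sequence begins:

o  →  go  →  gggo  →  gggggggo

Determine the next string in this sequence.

gggggggggggggggo

Expanding gggggggo: g→gg, g→gg, g→gg, g→gg, g→gg, g→gg, g→gg, o→go. Concatenated: gg gg gg gg gg gg gg go.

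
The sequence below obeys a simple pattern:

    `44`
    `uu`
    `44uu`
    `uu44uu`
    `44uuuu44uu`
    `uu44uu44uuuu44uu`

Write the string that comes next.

From term 3 onward, concatenate the second-to-last term with the last: 44·uu = 44uu, uu·44uu = uu44uu, …
Continuing: 44uuuu44uu · uu44uu44uuuu44uu gives term 7.

44uuuu44uuuu44uu44uuuu44uu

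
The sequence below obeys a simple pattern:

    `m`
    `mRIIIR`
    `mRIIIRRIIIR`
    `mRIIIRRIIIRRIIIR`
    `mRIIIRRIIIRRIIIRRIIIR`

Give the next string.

The strings grow by a fixed suffix RIIIR each time.
So the next term is mRIIIRRIIIRRIIIRRIIIR·RIIIR.

mRIIIRRIIIRRIIIRRIIIRRIIIR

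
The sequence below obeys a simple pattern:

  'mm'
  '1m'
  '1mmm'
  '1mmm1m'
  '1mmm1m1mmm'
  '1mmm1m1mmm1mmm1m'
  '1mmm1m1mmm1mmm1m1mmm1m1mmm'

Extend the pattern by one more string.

Each term (from the third on) is the previous term followed by the one before it: term 3 = 1m·mm = 1mmm.
So term 8 is 1mmm1m1mmm1mmm1m1mmm1m1mmm·1mmm1m1mmm1mmm1m.

1mmm1m1mmm1mmm1m1mmm1m1mmm1mmm1m1mmm1mmm1m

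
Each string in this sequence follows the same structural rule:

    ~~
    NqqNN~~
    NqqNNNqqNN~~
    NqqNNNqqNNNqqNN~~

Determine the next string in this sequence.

Every step adds NqqNN at the front: s(k+1) = NqqNN·s(k).
One more step from NqqNNNqqNNNqqNN~~ gives the answer.

NqqNNNqqNNNqqNNNqqNN~~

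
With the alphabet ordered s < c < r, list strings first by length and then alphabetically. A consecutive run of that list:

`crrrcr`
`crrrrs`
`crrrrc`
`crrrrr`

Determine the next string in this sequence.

The successor of crrrrr increments the rightmost position that isn't already r and resets every position after it to s.

rsssss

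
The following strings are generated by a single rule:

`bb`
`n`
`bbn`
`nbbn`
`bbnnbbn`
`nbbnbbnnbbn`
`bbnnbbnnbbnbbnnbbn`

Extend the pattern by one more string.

nbbnbbnnbbnbbnnbbnnbbnbbnnbbn

From term 3 onward, concatenate the second-to-last term with the last: bb·n = bbn, n·bbn = nbbn, …
The next term joins nbbnbbnnbbn and bbnnbbnnbbnbbnnbbn.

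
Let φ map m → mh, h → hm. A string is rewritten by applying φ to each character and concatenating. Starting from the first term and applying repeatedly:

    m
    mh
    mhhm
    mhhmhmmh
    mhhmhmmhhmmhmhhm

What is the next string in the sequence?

φ(mhhmhmmhhmmhmhhm) expands symbol-by-symbol to mh hm hm mh hm mh mh hm hm mh mh hm mh hm hm mh; joining the 16 pieces gives the next term.

mhhmhmmhhmmhmhhmhmmhmhhmmhhmhmmh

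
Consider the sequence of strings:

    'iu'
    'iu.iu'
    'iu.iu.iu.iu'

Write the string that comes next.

iu.iu.iu.iu.iu.iu.iu.iu

Each string is two copies of the previous one joined by '.'.
One more doubling of iu.iu.iu.iu gives the answer.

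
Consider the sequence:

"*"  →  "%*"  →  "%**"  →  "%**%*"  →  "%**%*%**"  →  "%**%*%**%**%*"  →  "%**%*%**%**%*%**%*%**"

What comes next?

Each term (from the third on) is the previous term followed by the one before it: term 3 = %*·* = %**.
Continuing: %**%*%**%**%*%**%*%** · %**%*%**%**%* gives term 8.

%**%*%**%**%*%**%*%**%**%*%**%**%*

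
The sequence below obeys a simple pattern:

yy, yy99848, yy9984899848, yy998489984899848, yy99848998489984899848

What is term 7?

yy998489984899848998489984899848

Every step adds 99848 to the end: s(k+1) = s(k)·99848.
From yy99848998489984899848, 2 further steps: yy99848998489984899848 → yy9984899848998489984899848 → (answer).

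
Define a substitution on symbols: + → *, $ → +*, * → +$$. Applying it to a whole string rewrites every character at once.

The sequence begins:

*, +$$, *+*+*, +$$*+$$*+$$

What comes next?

*+*+*+$$*+*+*+$$*+*+*

Expanding +$$*+$$*+$$: +→*, $→+*, $→+*, *→+$$, +→*, $→+*, $→+*, *→+$$, +→*, $→+*, $→+*. Concatenated: * +* +* +$$ * +* +* +$$ * +* +*.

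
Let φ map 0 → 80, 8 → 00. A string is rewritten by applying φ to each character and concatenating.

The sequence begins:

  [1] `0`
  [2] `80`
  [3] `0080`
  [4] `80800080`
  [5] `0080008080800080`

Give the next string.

80800080808000800080008080800080

φ(0080008080800080) expands symbol-by-symbol to 80 80 00 80 80 80 00 80 00 80 00 80 80 80 00 80; joining the 16 pieces gives the next term.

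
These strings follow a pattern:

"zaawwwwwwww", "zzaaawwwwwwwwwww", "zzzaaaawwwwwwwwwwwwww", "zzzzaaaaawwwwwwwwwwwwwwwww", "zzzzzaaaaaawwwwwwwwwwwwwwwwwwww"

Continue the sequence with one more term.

zzzzzzaaaaaaawwwwwwwwwwwwwwwwwwwwwww

Term n consists of n-1 z's, followed by n a's, followed by 3n+2 w's, where the shown terms are n = 2, 3, 4, 5, 6.
Setting n = 7 gives 6, 7, 23 characters in each block.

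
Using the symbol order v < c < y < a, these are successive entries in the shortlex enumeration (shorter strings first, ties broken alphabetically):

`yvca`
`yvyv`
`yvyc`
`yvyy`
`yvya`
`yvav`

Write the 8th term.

Advancing 2 positions from yvav through yvav → yvac reaches term 8.

yvay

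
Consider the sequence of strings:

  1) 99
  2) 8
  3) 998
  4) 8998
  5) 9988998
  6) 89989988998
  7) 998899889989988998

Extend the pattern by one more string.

89989988998998899889989988998

This is a Fibonacci-style word recurrence s(k) = s(k−2)·s(k−1): e.g. 99·8 = 998.
Continuing: 89989988998 · 998899889989988998 gives term 8.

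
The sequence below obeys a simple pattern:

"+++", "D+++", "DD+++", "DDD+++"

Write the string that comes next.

Each term is the previous one with D prepended.
Applying this once more to DDD+++:

DDDD+++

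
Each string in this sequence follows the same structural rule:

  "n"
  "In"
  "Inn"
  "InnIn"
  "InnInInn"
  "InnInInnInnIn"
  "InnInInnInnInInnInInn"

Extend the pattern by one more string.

InnInInnInnInInnInInnInnInInnInnIn

Each term (from the third on) is the previous term followed by the one before it: term 3 = In·n = Inn.
So term 8 is InnInInnInnInInnInInn·InnInInnInnIn.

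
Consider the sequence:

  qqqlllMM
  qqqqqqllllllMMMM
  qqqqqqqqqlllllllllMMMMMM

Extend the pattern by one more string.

The n-th term is 3n q's then 3n l's then 2n M's (n = 1, 2, …).
At n = 4 the blocks have lengths 12, 12, 8.

qqqqqqqqqqqqllllllllllllMMMMMMMM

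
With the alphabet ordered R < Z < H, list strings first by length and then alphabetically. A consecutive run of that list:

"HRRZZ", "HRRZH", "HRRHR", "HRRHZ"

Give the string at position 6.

HRZRR

Stepping forward 2 times from HRRHZ: HRRHZ → HRRHH, then the target.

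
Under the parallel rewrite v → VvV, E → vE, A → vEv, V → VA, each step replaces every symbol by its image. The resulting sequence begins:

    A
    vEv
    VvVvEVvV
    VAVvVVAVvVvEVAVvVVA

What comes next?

VAvEvVAVvVVAVAvEvVAVvVVAVvVvEVAvEvVAVvVVAVAvEv

Applying the rule to each of the 19 symbols of VAVvVVAVvVvEVAVvVVA gives the pieces VA vEv VA VvV VA VA vEv VA VvV VA VvV vE VA vEv VA VvV VA VA vEv, which concatenate to the answer.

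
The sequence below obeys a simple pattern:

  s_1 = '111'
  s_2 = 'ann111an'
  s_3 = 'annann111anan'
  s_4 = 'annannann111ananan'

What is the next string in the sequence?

Each term wraps the previous one in ann on the left and an on the right.
Applying this once more to annannann111ananan:

annannannann111anananan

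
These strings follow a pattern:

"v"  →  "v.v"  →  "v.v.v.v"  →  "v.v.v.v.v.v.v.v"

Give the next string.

Each string is two copies of the previous one joined by '.'.
One more doubling of v.v.v.v.v.v.v.v gives the answer.

v.v.v.v.v.v.v.v.v.v.v.v.v.v.v.v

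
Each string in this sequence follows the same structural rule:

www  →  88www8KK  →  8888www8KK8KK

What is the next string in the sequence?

s(k+1) = 88·s(k)·8KK, so each term gains 88 as a prefix and 8KK as a suffix.
Applying this once more to 8888www8KK8KK:

888888www8KK8KK8KK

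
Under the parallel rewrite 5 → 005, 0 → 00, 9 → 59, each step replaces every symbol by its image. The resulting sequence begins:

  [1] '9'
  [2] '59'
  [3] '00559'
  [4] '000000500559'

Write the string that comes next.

000000000000005000000500559

Rewriting each symbol of 000000500559: 0→00, 0→00, 0→00, 0→00, 0→00, 0→00, 5→005, 0→00, 0→00, 5→005, 5→005, 9→59, which concatenates to 00 00 00 00 00 00 005 00 00 005 005 59.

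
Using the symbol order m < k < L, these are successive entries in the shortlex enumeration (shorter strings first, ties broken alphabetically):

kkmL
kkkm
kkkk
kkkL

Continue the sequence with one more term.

kkLm

The successor of kkkL increments the rightmost position that isn't already L and resets every position after it to m.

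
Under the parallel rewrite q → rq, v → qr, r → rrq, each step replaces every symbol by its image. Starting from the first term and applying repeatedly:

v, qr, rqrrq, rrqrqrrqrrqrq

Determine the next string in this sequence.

rrqrrqrqrrqrqrrqrrqrqrrqrrqrqrrqrq

Replace each of the 13 characters of rrqrqrrqrrqrq in place — rrq rrq rq rrq rq rrq rrq rq rrq rrq rq rrq rq — and concatenate.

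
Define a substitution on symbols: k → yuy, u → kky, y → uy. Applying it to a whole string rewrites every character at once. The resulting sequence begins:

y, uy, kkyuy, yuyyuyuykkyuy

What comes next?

uykkyuyuykkyuykkyuyyuyyuyuykkyuy

Applying the rule to each of the 13 symbols of yuyyuyuykkyuy gives the pieces uy kky uy uy kky uy kky uy yuy yuy uy kky uy, which concatenate to the answer.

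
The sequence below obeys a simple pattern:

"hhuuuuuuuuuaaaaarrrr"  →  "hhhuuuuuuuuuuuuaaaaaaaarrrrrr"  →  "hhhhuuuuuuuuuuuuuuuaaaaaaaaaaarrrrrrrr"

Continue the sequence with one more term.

hhhhhuuuuuuuuuuuuuuuuuuaaaaaaaaaaaaaarrrrrrrrrr

Each string has the form h^{n} u^{3n+3} a^{3n-1} r^{2n}, where the shown terms are n = 2, 3, 4.
For the next term, n = 5, so the run lengths are 5, 18, 14, 10.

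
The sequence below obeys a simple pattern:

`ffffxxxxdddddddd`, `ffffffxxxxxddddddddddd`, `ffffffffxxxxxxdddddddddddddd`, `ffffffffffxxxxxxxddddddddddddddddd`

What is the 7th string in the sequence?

Term n consists of 2n f's, followed by n+2 x's, followed by 3n+2 d's, where the shown terms are n = 2, 3, 4, 5.
At n = 8 the blocks have lengths 16, 10, 26.

ffffffffffffffffxxxxxxxxxxdddddddddddddddddddddddddd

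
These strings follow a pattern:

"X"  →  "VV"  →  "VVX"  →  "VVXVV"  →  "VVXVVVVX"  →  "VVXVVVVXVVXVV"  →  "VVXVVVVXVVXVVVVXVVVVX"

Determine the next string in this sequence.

From term 3 onward, concatenate the last term with the second-to-last: VV·X = VVX, VVX·VV = VVXVV, …
So term 8 is VVXVVVVXVVXVVVVXVVVVX·VVXVVVVXVVXVV.

VVXVVVVXVVXVVVVXVVVVXVVXVVVVXVVXVV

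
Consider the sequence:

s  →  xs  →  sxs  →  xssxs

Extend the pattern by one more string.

This is a Fibonacci-style word recurrence s(k) = s(k−2)·s(k−1): e.g. s·xs = sxs.
Continuing: sxs · xssxs gives term 5.

sxsxssxs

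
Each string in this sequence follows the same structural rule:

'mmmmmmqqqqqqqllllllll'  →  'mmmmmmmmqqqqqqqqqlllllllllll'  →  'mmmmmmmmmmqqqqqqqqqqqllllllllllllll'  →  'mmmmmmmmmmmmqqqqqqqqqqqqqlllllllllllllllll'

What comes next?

mmmmmmmmmmmmmmqqqqqqqqqqqqqqqllllllllllllllllllll

Reading off run lengths: m runs 6, 8, 10, 12; q runs 7, 9, 11, 13; l runs 8, 11, 14, 17 — each is linear in n, where the shown terms are n = 3, 4, 5, 6.
For the next term, n = 7, so the run lengths are 14, 15, 20.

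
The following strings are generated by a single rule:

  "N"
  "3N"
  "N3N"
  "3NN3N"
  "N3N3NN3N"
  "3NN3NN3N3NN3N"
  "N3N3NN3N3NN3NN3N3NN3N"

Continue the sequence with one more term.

3NN3NN3N3NN3NN3N3NN3N3NN3NN3N3NN3N

This is a Fibonacci-style word recurrence s(k) = s(k−2)·s(k−1): e.g. N·3N = N3N.
So term 8 is 3NN3NN3N3NN3N·N3N3NN3N3NN3NN3N3NN3N.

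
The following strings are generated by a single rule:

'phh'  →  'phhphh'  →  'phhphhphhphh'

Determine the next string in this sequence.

s(k+1) = s(k)·s(k) — each term doubles the last.
Doubling phhphhphhphh:

phhphhphhphhphhphhphhphh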